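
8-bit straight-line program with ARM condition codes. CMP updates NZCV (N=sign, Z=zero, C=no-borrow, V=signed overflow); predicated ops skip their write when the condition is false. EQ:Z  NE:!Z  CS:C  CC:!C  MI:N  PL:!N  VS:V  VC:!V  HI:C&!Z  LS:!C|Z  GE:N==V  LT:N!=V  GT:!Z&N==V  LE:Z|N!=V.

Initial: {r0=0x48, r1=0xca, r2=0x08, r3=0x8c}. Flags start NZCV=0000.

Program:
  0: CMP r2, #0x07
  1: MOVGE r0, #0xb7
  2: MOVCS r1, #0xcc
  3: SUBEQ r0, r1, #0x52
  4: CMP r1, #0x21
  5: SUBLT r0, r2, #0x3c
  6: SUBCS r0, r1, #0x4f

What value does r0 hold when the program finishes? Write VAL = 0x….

VAL = 0x7d

0: ✓ CMP  NZCV=0010
1: ✓ MOVGE  r0←0xb7
2: ✓ MOVCS  r1←0xcc
3: · SUBEQ
4: ✓ CMP  NZCV=1010
5: ✓ SUBLT  r0←0xcc
6: ✓ SUBCS  r0←0x7d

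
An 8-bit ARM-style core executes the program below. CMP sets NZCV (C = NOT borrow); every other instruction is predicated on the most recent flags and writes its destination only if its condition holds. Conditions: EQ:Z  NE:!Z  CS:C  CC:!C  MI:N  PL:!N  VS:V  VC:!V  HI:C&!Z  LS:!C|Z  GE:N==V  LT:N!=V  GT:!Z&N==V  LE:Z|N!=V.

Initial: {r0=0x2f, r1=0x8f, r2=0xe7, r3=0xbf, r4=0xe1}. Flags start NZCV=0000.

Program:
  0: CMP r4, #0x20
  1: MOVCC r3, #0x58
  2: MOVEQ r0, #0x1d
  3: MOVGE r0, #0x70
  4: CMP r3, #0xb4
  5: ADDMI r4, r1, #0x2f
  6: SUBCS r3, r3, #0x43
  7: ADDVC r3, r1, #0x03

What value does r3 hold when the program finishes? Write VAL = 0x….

0: ✓ CMP  NZCV=1010
1: · MOVCC
2: · MOVEQ
3: · MOVGE
4: ✓ CMP  NZCV=0010
5: · ADDMI
6: ✓ SUBCS  r3←0x7c
7: ✓ ADDVC  r3←0x92

VAL = 0x92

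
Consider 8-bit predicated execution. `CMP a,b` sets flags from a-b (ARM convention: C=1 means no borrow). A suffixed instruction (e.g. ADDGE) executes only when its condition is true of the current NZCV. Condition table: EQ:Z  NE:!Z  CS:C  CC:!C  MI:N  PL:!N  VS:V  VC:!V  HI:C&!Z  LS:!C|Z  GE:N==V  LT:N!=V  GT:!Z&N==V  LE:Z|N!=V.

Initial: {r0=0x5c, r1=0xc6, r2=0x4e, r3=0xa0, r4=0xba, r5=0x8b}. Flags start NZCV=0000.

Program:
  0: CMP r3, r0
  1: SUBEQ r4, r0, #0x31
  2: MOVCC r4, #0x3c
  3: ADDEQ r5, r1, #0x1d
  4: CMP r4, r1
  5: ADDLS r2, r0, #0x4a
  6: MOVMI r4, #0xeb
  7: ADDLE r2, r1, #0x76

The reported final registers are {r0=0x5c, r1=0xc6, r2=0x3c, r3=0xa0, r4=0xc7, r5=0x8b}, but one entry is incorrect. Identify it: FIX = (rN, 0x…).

[0] flags=0011 → (cmp)
[1] flags=0011 EQ?F → skip
[2] flags=0011 CC?F → skip
[3] flags=0011 EQ?F → skip
[4] flags=1000 → (cmp)
[5] flags=1000 LS?T → r2=0xa6
[6] flags=1000 MI?T → r4=0xeb
[7] flags=1000 LE?T → r2=0x3c

FIX = (r4, 0xeb)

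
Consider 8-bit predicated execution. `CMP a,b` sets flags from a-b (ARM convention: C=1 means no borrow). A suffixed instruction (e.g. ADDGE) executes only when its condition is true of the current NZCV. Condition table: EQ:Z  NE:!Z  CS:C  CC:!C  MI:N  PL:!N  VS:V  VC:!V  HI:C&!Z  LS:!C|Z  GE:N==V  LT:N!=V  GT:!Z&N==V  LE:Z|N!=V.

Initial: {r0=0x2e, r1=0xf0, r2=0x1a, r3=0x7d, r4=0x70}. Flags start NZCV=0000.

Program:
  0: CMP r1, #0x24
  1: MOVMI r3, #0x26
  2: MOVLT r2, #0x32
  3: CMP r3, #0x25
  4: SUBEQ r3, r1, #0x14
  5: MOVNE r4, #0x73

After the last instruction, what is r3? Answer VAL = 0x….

[0] flags=1010 → (cmp)
[1] flags=1010 MI?T → r3=0x26
[2] flags=1010 LT?T → r2=0x32
[3] flags=0010 → (cmp)
[4] flags=0010 EQ?F → skip
[5] flags=0010 NE?T → r4=0x73

VAL = 0x26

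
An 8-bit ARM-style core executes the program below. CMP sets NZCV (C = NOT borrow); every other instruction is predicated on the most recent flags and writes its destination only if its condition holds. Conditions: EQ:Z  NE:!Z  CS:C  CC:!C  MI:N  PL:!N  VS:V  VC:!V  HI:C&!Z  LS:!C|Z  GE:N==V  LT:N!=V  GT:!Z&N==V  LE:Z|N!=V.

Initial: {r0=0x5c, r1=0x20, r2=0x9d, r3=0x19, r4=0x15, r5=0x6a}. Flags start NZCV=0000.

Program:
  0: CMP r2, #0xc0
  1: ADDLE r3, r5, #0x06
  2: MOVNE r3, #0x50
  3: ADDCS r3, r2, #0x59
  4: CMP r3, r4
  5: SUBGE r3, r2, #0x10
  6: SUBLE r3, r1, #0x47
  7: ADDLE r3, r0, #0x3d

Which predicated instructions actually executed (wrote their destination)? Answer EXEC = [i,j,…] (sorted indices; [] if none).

EXEC = [1,2,5]

0: ✓ CMP  NZCV=1000
1: ✓ ADDLE  r3←0x70
2: ✓ MOVNE  r3←0x50
3: · ADDCS
4: ✓ CMP  NZCV=0010
5: ✓ SUBGE  r3←0x8d
6: · SUBLE
7: · ADDLE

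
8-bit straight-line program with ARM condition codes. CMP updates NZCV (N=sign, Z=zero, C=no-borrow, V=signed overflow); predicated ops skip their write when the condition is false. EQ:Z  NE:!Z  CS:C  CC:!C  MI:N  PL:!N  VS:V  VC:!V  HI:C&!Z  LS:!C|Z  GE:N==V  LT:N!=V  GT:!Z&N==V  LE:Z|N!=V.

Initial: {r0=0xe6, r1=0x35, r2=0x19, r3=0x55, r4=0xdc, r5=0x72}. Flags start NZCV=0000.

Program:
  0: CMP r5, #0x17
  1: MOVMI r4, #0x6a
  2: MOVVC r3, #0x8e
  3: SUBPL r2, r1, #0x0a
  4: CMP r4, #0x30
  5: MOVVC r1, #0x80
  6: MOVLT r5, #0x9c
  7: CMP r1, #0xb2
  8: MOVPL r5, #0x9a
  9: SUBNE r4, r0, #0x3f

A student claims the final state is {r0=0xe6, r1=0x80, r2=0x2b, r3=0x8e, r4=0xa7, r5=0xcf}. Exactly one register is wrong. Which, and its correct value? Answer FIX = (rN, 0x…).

0: ✓ CMP  NZCV=0010
1: · MOVMI
2: ✓ MOVVC  r3←0x8e
3: ✓ SUBPL  r2←0x2b
4: ✓ CMP  NZCV=1010
5: ✓ MOVVC  r1←0x80
6: ✓ MOVLT  r5←0x9c
7: ✓ CMP  NZCV=1000
8: · MOVPL
9: ✓ SUBNE  r4←0xa7

FIX = (r5, 0x9c)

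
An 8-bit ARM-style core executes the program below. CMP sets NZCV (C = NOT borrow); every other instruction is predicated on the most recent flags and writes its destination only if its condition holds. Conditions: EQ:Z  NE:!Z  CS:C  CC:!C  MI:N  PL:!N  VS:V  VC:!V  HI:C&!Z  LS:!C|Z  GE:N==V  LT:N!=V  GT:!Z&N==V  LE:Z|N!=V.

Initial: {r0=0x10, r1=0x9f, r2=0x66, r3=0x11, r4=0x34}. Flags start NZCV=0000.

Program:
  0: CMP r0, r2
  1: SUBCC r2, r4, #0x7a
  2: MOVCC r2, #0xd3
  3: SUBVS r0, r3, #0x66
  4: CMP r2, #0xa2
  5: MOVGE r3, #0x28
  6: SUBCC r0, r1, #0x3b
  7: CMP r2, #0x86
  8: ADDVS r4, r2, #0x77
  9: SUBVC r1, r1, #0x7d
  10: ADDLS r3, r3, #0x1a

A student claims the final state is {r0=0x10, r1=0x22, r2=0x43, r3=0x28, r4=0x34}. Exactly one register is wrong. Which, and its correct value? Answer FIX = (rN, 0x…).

[0] flags=1000 → (cmp)
[1] flags=1000 CC?T → r2=0xba
[2] flags=1000 CC?T → r2=0xd3
[3] flags=1000 VS?F → skip
[4] flags=0010 → (cmp)
[5] flags=0010 GE?T → r3=0x28
[6] flags=0010 CC?F → skip
[7] flags=0010 → (cmp)
[8] flags=0010 VS?F → skip
[9] flags=0010 VC?T → r1=0x22
[10] flags=0010 LS?F → skip

FIX = (r2, 0xd3)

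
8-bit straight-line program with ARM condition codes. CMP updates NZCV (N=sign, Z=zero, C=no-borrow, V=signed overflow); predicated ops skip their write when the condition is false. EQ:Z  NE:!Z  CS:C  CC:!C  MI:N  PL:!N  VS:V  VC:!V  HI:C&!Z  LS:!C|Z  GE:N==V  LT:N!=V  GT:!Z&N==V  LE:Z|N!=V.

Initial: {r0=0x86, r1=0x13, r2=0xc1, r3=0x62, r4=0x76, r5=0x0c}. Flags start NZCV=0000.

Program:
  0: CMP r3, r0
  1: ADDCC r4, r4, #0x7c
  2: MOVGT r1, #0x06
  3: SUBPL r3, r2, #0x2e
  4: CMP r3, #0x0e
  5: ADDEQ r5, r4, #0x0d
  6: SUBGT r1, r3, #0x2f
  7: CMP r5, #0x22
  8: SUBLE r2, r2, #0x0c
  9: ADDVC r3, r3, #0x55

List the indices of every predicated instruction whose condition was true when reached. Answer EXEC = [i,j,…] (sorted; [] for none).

0: ✓ CMP  NZCV=1001
1: ✓ ADDCC  r4←0xf2
2: ✓ MOVGT  r1←0x06
3: · SUBPL
4: ✓ CMP  NZCV=0010
5: · ADDEQ
6: ✓ SUBGT  r1←0x33
7: ✓ CMP  NZCV=1000
8: ✓ SUBLE  r2←0xb5
9: ✓ ADDVC  r3←0xb7

EXEC = [1,2,6,8,9]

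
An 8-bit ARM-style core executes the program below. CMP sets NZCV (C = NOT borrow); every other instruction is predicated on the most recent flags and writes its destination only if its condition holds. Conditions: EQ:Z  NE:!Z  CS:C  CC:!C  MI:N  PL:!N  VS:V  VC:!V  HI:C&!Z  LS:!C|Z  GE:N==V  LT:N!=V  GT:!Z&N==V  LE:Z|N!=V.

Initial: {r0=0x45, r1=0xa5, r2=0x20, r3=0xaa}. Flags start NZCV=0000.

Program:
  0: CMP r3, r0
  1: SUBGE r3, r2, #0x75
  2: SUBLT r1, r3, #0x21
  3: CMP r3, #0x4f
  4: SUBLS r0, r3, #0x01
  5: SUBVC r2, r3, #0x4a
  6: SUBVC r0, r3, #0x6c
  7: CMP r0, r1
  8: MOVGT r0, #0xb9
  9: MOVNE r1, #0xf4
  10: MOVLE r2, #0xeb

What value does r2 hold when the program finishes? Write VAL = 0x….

0: ✓ CMP  NZCV=0011
1: · SUBGE
2: ✓ SUBLT  r1←0x89
3: ✓ CMP  NZCV=0011
4: · SUBLS
5: · SUBVC
6: · SUBVC
7: ✓ CMP  NZCV=1001
8: ✓ MOVGT  r0←0xb9
9: ✓ MOVNE  r1←0xf4
10: · MOVLE

VAL = 0x20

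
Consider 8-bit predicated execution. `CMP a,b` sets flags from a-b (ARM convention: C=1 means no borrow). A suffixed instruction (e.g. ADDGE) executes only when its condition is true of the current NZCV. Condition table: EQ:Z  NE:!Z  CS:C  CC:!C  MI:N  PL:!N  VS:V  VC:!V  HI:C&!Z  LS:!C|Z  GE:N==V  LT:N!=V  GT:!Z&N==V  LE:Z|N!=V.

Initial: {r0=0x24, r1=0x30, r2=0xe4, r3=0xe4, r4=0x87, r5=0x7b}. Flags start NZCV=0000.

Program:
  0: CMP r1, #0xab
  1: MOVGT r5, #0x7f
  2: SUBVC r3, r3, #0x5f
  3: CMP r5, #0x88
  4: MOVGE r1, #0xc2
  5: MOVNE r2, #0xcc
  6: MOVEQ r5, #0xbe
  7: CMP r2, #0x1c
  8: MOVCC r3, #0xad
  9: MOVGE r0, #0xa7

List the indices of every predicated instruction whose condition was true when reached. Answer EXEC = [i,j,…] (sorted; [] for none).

EXEC = [1,4,5]

0: ✓ CMP  NZCV=1001
1: ✓ MOVGT  r5←0x7f
2: · SUBVC
3: ✓ CMP  NZCV=1001
4: ✓ MOVGE  r1←0xc2
5: ✓ MOVNE  r2←0xcc
6: · MOVEQ
7: ✓ CMP  NZCV=1010
8: · MOVCC
9: · MOVGE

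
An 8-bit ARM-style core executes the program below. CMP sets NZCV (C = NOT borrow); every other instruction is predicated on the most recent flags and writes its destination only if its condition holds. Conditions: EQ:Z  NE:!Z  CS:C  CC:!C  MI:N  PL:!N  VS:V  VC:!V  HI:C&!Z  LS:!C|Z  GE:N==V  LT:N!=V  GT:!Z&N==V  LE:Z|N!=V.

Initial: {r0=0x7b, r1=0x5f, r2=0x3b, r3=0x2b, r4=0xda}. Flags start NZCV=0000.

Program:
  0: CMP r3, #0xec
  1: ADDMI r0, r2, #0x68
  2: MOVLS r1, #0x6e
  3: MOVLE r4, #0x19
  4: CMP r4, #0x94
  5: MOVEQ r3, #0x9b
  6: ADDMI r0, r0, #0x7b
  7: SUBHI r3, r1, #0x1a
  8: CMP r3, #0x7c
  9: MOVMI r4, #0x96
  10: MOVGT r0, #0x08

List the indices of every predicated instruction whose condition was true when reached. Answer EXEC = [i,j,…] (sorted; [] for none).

EXEC = [2,7,9]

[0] flags=0000 → (cmp)
[1] flags=0000 MI?F → skip
[2] flags=0000 LS?T → r1=0x6e
[3] flags=0000 LE?F → skip
[4] flags=0010 → (cmp)
[5] flags=0010 EQ?F → skip
[6] flags=0010 MI?F → skip
[7] flags=0010 HI?T → r3=0x54
[8] flags=1000 → (cmp)
[9] flags=1000 MI?T → r4=0x96
[10] flags=1000 GT?F → skip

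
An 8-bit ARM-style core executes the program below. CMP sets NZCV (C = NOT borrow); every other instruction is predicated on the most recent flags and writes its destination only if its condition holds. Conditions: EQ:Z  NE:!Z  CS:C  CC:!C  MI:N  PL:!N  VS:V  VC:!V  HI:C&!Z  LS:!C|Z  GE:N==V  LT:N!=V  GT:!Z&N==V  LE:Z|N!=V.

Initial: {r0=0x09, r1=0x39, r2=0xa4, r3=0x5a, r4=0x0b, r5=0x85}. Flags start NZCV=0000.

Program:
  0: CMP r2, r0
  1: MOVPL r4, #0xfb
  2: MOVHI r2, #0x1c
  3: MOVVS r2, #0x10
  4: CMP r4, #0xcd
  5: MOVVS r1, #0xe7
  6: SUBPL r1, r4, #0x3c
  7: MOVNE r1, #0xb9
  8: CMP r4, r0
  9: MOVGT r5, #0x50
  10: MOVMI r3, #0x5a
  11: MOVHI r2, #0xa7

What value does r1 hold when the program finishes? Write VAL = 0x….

0: ✓ CMP  NZCV=1010
1: · MOVPL
2: ✓ MOVHI  r2←0x1c
3: · MOVVS
4: ✓ CMP  NZCV=0000
5: · MOVVS
6: ✓ SUBPL  r1←0xcf
7: ✓ MOVNE  r1←0xb9
8: ✓ CMP  NZCV=0010
9: ✓ MOVGT  r5←0x50
10: · MOVMI
11: ✓ MOVHI  r2←0xa7

VAL = 0xb9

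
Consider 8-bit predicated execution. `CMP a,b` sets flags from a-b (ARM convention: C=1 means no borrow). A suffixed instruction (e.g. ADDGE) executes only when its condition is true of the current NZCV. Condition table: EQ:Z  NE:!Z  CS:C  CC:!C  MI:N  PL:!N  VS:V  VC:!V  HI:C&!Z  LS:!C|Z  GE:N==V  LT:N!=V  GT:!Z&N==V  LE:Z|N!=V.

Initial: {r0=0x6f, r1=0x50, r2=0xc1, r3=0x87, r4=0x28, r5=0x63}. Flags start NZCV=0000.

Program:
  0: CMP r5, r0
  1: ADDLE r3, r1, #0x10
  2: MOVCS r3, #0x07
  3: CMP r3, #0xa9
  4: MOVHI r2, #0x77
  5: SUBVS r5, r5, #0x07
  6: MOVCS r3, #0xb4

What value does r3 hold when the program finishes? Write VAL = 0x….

VAL = 0x60

0: ✓ CMP  NZCV=1000
1: ✓ ADDLE  r3←0x60
2: · MOVCS
3: ✓ CMP  NZCV=1001
4: · MOVHI
5: ✓ SUBVS  r5←0x5c
6: · MOVCS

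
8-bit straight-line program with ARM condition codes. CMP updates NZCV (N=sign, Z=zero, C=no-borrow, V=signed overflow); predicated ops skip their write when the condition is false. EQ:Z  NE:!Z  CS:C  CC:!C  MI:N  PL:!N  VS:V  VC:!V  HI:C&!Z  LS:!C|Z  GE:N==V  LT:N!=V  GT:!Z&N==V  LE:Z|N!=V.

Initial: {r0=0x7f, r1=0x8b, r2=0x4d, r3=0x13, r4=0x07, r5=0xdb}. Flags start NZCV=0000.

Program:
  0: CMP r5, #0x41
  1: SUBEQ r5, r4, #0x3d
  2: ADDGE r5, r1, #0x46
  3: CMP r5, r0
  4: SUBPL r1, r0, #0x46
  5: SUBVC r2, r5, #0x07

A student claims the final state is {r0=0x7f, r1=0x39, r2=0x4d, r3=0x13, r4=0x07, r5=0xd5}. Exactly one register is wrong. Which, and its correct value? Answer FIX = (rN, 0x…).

FIX = (r5, 0xdb)

[0] flags=1010 → (cmp)
[1] flags=1010 EQ?F → skip
[2] flags=1010 GE?F → skip
[3] flags=0011 → (cmp)
[4] flags=0011 PL?T → r1=0x39
[5] flags=0011 VC?F → skip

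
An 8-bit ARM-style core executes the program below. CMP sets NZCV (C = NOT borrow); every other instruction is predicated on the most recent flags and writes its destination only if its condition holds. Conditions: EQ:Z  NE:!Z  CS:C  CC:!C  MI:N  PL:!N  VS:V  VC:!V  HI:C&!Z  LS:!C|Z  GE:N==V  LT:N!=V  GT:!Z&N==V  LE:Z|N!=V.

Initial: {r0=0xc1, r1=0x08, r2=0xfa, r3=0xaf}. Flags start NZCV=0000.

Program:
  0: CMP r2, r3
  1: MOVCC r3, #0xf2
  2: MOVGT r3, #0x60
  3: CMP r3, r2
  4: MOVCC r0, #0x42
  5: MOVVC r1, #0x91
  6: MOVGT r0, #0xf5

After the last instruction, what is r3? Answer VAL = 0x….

VAL = 0x60

[0] flags=0010 → (cmp)
[1] flags=0010 CC?F → skip
[2] flags=0010 GT?T → r3=0x60
[3] flags=0000 → (cmp)
[4] flags=0000 CC?T → r0=0x42
[5] flags=0000 VC?T → r1=0x91
[6] flags=0000 GT?T → r0=0xf5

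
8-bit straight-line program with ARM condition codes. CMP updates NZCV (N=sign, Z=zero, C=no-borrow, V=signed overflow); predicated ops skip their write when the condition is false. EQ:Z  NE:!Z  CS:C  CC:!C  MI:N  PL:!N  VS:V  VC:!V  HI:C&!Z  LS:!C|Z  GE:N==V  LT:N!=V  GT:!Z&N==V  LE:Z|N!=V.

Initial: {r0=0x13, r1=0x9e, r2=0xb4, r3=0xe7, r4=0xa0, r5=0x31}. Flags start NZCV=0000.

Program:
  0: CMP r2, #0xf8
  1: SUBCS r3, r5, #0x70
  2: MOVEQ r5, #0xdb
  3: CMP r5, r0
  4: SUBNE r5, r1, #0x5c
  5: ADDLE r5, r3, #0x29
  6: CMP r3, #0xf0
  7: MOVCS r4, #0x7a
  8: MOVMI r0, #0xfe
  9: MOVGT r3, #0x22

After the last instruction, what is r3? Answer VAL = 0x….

VAL = 0xe7

0: ✓ CMP  NZCV=1000
1: · SUBCS
2: · MOVEQ
3: ✓ CMP  NZCV=0010
4: ✓ SUBNE  r5←0x42
5: · ADDLE
6: ✓ CMP  NZCV=1000
7: · MOVCS
8: ✓ MOVMI  r0←0xfe
9: · MOVGT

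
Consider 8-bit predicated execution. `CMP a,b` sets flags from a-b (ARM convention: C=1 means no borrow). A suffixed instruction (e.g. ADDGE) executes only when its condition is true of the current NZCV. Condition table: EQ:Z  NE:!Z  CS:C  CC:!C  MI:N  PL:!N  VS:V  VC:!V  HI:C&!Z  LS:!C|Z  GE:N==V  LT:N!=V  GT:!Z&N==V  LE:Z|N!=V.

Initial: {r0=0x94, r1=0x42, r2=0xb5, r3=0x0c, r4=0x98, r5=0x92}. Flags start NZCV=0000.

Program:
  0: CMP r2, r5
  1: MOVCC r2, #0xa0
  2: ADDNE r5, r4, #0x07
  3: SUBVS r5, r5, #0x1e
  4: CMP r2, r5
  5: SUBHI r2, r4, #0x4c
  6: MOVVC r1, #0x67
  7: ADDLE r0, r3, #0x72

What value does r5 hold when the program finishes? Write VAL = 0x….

[0] flags=0010 → (cmp)
[1] flags=0010 CC?F → skip
[2] flags=0010 NE?T → r5=0x9f
[3] flags=0010 VS?F → skip
[4] flags=0010 → (cmp)
[5] flags=0010 HI?T → r2=0x4c
[6] flags=0010 VC?T → r1=0x67
[7] flags=0010 LE?F → skip

VAL = 0x9f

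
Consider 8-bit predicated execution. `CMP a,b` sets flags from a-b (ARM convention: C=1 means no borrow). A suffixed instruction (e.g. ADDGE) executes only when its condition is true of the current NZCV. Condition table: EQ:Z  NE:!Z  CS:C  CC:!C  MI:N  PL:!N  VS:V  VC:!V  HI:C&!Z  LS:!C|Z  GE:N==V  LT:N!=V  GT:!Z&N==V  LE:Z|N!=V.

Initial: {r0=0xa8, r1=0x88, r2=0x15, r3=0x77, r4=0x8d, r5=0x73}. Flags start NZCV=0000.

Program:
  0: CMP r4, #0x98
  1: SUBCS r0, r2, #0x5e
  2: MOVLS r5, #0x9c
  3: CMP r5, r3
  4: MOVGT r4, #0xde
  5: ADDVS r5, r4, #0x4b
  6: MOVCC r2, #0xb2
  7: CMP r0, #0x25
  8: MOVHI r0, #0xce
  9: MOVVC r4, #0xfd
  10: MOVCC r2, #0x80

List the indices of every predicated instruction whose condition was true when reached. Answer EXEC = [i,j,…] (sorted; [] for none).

EXEC = [2,5,8,9]

[0] flags=1000 → (cmp)
[1] flags=1000 CS?F → skip
[2] flags=1000 LS?T → r5=0x9c
[3] flags=0011 → (cmp)
[4] flags=0011 GT?F → skip
[5] flags=0011 VS?T → r5=0xd8
[6] flags=0011 CC?F → skip
[7] flags=1010 → (cmp)
[8] flags=1010 HI?T → r0=0xce
[9] flags=1010 VC?T → r4=0xfd
[10] flags=1010 CC?F → skip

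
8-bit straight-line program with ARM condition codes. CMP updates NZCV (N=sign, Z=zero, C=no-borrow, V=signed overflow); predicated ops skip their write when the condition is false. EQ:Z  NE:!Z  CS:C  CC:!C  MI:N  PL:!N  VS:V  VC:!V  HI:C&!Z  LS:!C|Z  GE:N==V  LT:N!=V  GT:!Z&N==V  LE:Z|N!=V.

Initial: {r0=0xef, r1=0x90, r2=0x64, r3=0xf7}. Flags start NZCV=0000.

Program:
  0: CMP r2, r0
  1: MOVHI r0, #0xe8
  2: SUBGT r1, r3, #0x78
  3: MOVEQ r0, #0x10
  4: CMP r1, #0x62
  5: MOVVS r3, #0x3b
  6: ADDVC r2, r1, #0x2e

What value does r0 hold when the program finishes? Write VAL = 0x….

VAL = 0xef

[0] flags=0000 → (cmp)
[1] flags=0000 HI?F → skip
[2] flags=0000 GT?T → r1=0x7f
[3] flags=0000 EQ?F → skip
[4] flags=0010 → (cmp)
[5] flags=0010 VS?F → skip
[6] flags=0010 VC?T → r2=0xad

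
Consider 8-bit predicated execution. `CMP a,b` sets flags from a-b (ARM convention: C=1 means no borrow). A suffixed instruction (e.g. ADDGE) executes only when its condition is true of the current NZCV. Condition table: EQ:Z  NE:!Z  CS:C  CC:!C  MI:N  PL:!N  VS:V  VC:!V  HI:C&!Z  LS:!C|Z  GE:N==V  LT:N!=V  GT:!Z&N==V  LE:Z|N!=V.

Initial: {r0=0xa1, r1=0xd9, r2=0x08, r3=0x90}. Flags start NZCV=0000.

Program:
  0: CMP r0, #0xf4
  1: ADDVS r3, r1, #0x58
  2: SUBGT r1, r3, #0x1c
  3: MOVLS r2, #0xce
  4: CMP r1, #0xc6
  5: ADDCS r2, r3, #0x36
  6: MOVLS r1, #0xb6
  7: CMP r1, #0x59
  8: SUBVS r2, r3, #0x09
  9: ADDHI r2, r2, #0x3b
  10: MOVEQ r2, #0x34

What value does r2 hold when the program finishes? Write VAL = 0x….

VAL = 0x01

0: ✓ CMP  NZCV=1000
1: · ADDVS
2: · SUBGT
3: ✓ MOVLS  r2←0xce
4: ✓ CMP  NZCV=0010
5: ✓ ADDCS  r2←0xc6
6: · MOVLS
7: ✓ CMP  NZCV=1010
8: · SUBVS
9: ✓ ADDHI  r2←0x01
10: · MOVEQ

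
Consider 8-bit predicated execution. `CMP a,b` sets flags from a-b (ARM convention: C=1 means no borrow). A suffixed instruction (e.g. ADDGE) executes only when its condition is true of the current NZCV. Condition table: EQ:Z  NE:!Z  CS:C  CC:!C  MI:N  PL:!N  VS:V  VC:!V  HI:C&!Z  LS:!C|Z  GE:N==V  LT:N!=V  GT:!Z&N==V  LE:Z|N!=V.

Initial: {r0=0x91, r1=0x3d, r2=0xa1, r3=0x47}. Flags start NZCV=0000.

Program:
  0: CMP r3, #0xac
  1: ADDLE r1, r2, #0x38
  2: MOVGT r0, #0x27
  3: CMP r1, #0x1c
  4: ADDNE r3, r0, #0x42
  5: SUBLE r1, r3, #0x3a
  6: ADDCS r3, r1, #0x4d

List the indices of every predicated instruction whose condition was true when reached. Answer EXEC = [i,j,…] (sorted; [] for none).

EXEC = [2,4,6]

0: ✓ CMP  NZCV=1001
1: · ADDLE
2: ✓ MOVGT  r0←0x27
3: ✓ CMP  NZCV=0010
4: ✓ ADDNE  r3←0x69
5: · SUBLE
6: ✓ ADDCS  r3←0x8a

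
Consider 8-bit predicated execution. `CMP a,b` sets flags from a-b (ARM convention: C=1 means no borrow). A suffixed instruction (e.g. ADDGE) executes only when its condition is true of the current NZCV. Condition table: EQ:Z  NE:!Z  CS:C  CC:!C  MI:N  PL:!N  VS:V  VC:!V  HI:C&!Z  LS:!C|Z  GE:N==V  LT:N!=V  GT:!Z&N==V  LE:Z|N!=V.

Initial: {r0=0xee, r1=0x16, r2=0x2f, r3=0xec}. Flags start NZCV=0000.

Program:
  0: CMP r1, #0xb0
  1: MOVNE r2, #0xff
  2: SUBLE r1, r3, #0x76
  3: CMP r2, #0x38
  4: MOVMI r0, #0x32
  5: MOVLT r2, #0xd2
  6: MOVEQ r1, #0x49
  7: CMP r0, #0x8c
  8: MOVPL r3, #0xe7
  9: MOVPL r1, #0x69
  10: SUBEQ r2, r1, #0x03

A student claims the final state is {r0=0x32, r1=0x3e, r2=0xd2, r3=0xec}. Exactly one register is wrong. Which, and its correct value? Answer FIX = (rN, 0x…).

[0] flags=0000 → (cmp)
[1] flags=0000 NE?T → r2=0xff
[2] flags=0000 LE?F → skip
[3] flags=1010 → (cmp)
[4] flags=1010 MI?T → r0=0x32
[5] flags=1010 LT?T → r2=0xd2
[6] flags=1010 EQ?F → skip
[7] flags=1001 → (cmp)
[8] flags=1001 PL?F → skip
[9] flags=1001 PL?F → skip
[10] flags=1001 EQ?F → skip

FIX = (r1, 0x16)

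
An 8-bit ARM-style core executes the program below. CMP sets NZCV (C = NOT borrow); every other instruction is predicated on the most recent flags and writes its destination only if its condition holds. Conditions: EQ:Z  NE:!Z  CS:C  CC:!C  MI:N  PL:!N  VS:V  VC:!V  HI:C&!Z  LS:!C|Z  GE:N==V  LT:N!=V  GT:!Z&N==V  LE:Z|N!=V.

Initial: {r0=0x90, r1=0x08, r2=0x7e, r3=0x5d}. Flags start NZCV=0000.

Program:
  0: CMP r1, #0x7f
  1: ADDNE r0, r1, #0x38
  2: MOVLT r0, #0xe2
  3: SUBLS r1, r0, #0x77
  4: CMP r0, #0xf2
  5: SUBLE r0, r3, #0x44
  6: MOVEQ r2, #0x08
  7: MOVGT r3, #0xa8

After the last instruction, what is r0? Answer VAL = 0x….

VAL = 0x19

[0] flags=1000 → (cmp)
[1] flags=1000 NE?T → r0=0x40
[2] flags=1000 LT?T → r0=0xe2
[3] flags=1000 LS?T → r1=0x6b
[4] flags=1000 → (cmp)
[5] flags=1000 LE?T → r0=0x19
[6] flags=1000 EQ?F → skip
[7] flags=1000 GT?F → skip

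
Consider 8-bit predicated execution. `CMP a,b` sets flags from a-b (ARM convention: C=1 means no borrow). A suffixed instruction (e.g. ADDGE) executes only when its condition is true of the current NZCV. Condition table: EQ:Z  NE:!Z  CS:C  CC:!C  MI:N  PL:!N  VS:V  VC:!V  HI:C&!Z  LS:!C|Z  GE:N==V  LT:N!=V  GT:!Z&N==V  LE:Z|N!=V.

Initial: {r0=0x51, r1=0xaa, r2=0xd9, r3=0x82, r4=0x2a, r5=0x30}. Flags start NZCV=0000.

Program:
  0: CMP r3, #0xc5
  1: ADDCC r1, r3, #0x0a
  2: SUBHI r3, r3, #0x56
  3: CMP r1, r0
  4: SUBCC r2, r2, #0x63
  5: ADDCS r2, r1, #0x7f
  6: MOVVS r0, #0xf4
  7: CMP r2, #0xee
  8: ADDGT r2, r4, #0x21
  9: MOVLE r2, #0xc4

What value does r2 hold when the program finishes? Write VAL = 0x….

VAL = 0x4b

[0] flags=1000 → (cmp)
[1] flags=1000 CC?T → r1=0x8c
[2] flags=1000 HI?F → skip
[3] flags=0011 → (cmp)
[4] flags=0011 CC?F → skip
[5] flags=0011 CS?T → r2=0x0b
[6] flags=0011 VS?T → r0=0xf4
[7] flags=0000 → (cmp)
[8] flags=0000 GT?T → r2=0x4b
[9] flags=0000 LE?F → skip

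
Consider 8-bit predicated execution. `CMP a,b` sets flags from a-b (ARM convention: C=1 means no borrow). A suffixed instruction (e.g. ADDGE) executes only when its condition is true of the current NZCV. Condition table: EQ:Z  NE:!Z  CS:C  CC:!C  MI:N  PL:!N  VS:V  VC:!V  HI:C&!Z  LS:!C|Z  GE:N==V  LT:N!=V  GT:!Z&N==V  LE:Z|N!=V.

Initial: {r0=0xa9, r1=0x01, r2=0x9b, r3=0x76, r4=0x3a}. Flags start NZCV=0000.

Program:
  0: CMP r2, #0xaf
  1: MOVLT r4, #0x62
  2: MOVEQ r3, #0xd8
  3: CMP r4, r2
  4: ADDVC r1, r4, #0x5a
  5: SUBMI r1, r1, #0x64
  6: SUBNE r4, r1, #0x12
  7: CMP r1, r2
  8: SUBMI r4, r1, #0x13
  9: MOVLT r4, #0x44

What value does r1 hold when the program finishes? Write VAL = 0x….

[0] flags=1000 → (cmp)
[1] flags=1000 LT?T → r4=0x62
[2] flags=1000 EQ?F → skip
[3] flags=1001 → (cmp)
[4] flags=1001 VC?F → skip
[5] flags=1001 MI?T → r1=0x9d
[6] flags=1001 NE?T → r4=0x8b
[7] flags=0010 → (cmp)
[8] flags=0010 MI?F → skip
[9] flags=0010 LT?F → skip

VAL = 0x9d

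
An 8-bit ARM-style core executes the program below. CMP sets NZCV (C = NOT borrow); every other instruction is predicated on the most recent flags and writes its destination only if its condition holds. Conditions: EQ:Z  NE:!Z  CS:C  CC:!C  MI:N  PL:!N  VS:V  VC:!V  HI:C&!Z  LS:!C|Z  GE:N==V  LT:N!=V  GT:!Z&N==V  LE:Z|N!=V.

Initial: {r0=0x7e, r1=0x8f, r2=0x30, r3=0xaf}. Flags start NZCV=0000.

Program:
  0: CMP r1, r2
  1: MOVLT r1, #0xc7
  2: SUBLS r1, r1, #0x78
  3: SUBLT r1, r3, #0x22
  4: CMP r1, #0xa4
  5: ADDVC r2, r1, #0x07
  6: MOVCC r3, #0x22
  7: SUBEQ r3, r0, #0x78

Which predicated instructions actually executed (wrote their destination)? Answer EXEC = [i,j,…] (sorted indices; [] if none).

[0] flags=0011 → (cmp)
[1] flags=0011 LT?T → r1=0xc7
[2] flags=0011 LS?F → skip
[3] flags=0011 LT?T → r1=0x8d
[4] flags=1000 → (cmp)
[5] flags=1000 VC?T → r2=0x94
[6] flags=1000 CC?T → r3=0x22
[7] flags=1000 EQ?F → skip

EXEC = [1,3,5,6]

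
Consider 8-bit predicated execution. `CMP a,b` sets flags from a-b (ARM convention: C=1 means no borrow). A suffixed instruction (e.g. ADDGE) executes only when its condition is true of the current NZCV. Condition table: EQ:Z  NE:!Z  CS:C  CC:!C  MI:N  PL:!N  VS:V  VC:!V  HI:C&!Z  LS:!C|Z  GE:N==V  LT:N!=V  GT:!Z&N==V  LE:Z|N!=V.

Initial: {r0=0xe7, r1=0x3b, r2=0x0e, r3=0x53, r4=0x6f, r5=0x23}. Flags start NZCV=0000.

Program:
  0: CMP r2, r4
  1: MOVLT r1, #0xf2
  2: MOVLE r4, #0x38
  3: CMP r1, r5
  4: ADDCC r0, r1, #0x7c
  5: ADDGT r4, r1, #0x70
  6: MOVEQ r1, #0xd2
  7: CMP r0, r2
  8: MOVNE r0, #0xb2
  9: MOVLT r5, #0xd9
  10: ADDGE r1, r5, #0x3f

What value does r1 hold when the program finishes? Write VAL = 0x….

0: ✓ CMP  NZCV=1000
1: ✓ MOVLT  r1←0xf2
2: ✓ MOVLE  r4←0x38
3: ✓ CMP  NZCV=1010
4: · ADDCC
5: · ADDGT
6: · MOVEQ
7: ✓ CMP  NZCV=1010
8: ✓ MOVNE  r0←0xb2
9: ✓ MOVLT  r5←0xd9
10: · ADDGE

VAL = 0xf2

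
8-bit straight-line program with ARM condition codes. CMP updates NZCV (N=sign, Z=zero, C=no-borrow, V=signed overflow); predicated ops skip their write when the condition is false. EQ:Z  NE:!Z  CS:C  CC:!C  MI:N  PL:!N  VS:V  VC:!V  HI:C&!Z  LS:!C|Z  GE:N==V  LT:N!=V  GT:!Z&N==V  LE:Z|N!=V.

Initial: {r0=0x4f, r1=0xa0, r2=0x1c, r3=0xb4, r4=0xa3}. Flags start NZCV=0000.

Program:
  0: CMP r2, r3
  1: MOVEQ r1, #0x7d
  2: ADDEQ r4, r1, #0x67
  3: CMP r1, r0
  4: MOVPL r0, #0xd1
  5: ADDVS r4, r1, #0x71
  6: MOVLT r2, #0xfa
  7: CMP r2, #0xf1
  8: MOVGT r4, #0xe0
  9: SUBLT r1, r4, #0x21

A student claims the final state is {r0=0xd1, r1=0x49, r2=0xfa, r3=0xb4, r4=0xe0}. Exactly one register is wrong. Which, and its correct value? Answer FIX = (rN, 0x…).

FIX = (r1, 0xa0)

[0] flags=0000 → (cmp)
[1] flags=0000 EQ?F → skip
[2] flags=0000 EQ?F → skip
[3] flags=0011 → (cmp)
[4] flags=0011 PL?T → r0=0xd1
[5] flags=0011 VS?T → r4=0x11
[6] flags=0011 LT?T → r2=0xfa
[7] flags=0010 → (cmp)
[8] flags=0010 GT?T → r4=0xe0
[9] flags=0010 LT?F → skip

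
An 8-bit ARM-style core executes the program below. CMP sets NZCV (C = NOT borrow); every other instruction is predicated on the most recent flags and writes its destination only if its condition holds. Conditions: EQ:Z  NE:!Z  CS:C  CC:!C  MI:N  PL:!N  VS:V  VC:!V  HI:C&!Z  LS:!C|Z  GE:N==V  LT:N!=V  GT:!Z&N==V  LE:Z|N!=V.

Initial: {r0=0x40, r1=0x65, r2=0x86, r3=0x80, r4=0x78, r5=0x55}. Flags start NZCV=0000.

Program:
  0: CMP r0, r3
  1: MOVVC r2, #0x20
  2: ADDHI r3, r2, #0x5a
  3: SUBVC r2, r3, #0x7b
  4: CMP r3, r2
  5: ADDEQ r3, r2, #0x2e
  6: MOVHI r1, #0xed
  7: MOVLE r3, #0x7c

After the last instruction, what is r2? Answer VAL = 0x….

[0] flags=1001 → (cmp)
[1] flags=1001 VC?F → skip
[2] flags=1001 HI?F → skip
[3] flags=1001 VC?F → skip
[4] flags=1000 → (cmp)
[5] flags=1000 EQ?F → skip
[6] flags=1000 HI?F → skip
[7] flags=1000 LE?T → r3=0x7c

VAL = 0x86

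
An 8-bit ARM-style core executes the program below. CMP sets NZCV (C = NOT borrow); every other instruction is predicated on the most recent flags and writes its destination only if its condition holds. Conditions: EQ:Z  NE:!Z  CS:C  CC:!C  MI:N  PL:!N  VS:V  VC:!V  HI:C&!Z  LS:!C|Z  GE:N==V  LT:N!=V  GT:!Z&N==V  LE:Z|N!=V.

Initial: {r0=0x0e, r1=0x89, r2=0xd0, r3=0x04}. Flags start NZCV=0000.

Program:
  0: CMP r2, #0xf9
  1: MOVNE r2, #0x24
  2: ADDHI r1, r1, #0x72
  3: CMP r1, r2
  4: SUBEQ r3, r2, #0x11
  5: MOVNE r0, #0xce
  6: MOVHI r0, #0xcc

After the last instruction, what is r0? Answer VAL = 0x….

VAL = 0xcc

[0] flags=1000 → (cmp)
[1] flags=1000 NE?T → r2=0x24
[2] flags=1000 HI?F → skip
[3] flags=0011 → (cmp)
[4] flags=0011 EQ?F → skip
[5] flags=0011 NE?T → r0=0xce
[6] flags=0011 HI?T → r0=0xcc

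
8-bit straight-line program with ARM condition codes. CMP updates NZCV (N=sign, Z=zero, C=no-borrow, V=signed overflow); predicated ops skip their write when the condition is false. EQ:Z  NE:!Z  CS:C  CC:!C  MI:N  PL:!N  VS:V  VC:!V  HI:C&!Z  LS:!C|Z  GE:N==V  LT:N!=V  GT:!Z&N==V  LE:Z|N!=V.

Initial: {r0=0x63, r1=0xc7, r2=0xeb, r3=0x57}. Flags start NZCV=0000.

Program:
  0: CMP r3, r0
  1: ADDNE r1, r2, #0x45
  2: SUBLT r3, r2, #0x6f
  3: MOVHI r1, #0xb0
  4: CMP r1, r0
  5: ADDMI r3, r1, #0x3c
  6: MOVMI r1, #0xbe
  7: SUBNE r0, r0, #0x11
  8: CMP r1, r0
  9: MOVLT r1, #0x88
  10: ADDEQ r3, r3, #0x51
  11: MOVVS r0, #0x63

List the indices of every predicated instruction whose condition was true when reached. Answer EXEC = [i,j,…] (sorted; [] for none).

0: ✓ CMP  NZCV=1000
1: ✓ ADDNE  r1←0x30
2: ✓ SUBLT  r3←0x7c
3: · MOVHI
4: ✓ CMP  NZCV=1000
5: ✓ ADDMI  r3←0x6c
6: ✓ MOVMI  r1←0xbe
7: ✓ SUBNE  r0←0x52
8: ✓ CMP  NZCV=0011
9: ✓ MOVLT  r1←0x88
10: · ADDEQ
11: ✓ MOVVS  r0←0x63

EXEC = [1,2,5,6,7,9,11]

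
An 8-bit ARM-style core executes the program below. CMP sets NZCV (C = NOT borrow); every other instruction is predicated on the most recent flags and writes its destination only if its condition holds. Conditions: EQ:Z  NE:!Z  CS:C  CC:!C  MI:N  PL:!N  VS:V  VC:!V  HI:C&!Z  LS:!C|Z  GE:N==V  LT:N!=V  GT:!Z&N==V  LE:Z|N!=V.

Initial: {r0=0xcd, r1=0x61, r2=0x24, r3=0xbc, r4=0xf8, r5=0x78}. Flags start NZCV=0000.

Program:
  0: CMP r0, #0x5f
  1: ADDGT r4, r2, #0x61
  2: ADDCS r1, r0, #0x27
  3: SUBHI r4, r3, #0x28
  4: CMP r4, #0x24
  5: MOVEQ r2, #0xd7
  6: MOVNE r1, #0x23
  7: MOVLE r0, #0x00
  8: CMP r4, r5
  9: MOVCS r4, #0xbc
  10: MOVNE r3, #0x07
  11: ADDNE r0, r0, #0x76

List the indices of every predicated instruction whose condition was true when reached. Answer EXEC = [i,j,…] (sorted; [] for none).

0: ✓ CMP  NZCV=0011
1: · ADDGT
2: ✓ ADDCS  r1←0xf4
3: ✓ SUBHI  r4←0x94
4: ✓ CMP  NZCV=0011
5: · MOVEQ
6: ✓ MOVNE  r1←0x23
7: ✓ MOVLE  r0←0x00
8: ✓ CMP  NZCV=0011
9: ✓ MOVCS  r4←0xbc
10: ✓ MOVNE  r3←0x07
11: ✓ ADDNE  r0←0x76

EXEC = [2,3,6,7,9,10,11]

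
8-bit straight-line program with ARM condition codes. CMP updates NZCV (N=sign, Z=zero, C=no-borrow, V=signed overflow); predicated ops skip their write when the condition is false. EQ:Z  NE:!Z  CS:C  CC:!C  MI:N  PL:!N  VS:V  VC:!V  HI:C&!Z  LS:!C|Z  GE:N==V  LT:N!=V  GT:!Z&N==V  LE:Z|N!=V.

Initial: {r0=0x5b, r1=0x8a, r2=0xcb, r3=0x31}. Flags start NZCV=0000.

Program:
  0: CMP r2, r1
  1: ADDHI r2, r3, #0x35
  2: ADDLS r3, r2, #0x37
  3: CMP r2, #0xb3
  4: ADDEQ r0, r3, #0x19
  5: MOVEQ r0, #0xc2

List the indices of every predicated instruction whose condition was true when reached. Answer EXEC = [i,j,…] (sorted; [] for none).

EXEC = [1]

[0] flags=0010 → (cmp)
[1] flags=0010 HI?T → r2=0x66
[2] flags=0010 LS?F → skip
[3] flags=1001 → (cmp)
[4] flags=1001 EQ?F → skip
[5] flags=1001 EQ?F → skip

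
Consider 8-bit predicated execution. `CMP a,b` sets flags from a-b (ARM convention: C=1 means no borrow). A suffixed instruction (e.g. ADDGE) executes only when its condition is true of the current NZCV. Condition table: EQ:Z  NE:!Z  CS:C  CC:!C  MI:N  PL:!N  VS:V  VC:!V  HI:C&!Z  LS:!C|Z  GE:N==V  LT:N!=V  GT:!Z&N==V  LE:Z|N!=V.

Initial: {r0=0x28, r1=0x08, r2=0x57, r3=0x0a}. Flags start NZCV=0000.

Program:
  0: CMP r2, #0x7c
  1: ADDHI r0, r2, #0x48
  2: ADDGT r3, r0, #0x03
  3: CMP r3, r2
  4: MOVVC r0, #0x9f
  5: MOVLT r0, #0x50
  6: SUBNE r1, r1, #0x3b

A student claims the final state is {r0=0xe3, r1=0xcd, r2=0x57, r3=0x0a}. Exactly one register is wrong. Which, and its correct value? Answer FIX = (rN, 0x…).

FIX = (r0, 0x50)

[0] flags=1000 → (cmp)
[1] flags=1000 HI?F → skip
[2] flags=1000 GT?F → skip
[3] flags=1000 → (cmp)
[4] flags=1000 VC?T → r0=0x9f
[5] flags=1000 LT?T → r0=0x50
[6] flags=1000 NE?T → r1=0xcd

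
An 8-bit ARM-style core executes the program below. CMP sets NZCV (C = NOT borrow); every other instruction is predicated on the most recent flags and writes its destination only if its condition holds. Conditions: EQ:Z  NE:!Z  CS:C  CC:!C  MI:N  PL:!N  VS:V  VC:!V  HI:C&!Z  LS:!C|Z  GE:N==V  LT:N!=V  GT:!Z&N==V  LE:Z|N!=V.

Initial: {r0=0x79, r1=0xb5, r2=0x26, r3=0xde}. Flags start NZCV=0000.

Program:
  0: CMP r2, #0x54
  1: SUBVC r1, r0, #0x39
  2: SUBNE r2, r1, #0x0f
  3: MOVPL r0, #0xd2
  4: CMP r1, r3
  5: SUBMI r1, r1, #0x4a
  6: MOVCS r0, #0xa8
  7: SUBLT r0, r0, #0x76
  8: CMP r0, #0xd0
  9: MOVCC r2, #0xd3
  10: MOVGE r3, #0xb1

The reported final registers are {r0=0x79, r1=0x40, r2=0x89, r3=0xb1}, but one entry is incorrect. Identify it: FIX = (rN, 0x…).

FIX = (r2, 0xd3)

[0] flags=1000 → (cmp)
[1] flags=1000 VC?T → r1=0x40
[2] flags=1000 NE?T → r2=0x31
[3] flags=1000 PL?F → skip
[4] flags=0000 → (cmp)
[5] flags=0000 MI?F → skip
[6] flags=0000 CS?F → skip
[7] flags=0000 LT?F → skip
[8] flags=1001 → (cmp)
[9] flags=1001 CC?T → r2=0xd3
[10] flags=1001 GE?T → r3=0xb1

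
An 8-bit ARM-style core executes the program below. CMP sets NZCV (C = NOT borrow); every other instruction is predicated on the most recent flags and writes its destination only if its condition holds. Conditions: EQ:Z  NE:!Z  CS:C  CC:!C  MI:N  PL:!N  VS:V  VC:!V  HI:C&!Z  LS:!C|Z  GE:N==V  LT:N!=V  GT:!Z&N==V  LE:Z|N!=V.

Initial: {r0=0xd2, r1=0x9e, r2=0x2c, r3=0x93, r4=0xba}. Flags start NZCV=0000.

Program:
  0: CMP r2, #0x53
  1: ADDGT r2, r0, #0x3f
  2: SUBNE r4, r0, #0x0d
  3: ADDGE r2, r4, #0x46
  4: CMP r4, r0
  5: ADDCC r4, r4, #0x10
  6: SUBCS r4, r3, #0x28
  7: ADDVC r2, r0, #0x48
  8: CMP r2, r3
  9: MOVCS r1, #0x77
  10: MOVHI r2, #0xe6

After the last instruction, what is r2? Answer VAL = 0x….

[0] flags=1000 → (cmp)
[1] flags=1000 GT?F → skip
[2] flags=1000 NE?T → r4=0xc5
[3] flags=1000 GE?F → skip
[4] flags=1000 → (cmp)
[5] flags=1000 CC?T → r4=0xd5
[6] flags=1000 CS?F → skip
[7] flags=1000 VC?T → r2=0x1a
[8] flags=1001 → (cmp)
[9] flags=1001 CS?F → skip
[10] flags=1001 HI?F → skip

VAL = 0x1a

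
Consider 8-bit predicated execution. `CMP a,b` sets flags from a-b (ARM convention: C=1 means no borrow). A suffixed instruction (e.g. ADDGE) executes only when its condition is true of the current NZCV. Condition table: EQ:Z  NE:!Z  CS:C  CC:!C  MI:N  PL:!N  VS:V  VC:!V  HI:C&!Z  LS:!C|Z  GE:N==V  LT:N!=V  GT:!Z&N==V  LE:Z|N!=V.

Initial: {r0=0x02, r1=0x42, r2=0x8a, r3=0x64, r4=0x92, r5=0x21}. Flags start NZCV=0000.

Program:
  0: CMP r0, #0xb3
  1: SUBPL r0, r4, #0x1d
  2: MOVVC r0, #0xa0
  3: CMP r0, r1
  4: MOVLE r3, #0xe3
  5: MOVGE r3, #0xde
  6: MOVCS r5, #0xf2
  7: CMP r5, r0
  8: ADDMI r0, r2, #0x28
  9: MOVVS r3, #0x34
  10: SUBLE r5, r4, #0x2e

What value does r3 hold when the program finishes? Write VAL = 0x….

VAL = 0xe3

0: ✓ CMP  NZCV=0000
1: ✓ SUBPL  r0←0x75
2: ✓ MOVVC  r0←0xa0
3: ✓ CMP  NZCV=0011
4: ✓ MOVLE  r3←0xe3
5: · MOVGE
6: ✓ MOVCS  r5←0xf2
7: ✓ CMP  NZCV=0010
8: · ADDMI
9: · MOVVS
10: · SUBLE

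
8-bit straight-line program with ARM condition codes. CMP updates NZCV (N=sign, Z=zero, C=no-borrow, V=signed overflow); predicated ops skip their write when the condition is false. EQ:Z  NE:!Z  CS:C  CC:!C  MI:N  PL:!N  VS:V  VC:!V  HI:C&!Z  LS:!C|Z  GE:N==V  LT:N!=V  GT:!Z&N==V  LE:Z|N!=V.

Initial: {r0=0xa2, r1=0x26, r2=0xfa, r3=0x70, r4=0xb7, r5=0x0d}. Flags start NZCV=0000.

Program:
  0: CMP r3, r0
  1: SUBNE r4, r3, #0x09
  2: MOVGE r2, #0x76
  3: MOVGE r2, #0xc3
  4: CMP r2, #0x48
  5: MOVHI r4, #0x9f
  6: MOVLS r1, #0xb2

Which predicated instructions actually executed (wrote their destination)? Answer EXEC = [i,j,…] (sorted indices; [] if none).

EXEC = [1,2,3,5]

0: ✓ CMP  NZCV=1001
1: ✓ SUBNE  r4←0x67
2: ✓ MOVGE  r2←0x76
3: ✓ MOVGE  r2←0xc3
4: ✓ CMP  NZCV=0011
5: ✓ MOVHI  r4←0x9f
6: · MOVLS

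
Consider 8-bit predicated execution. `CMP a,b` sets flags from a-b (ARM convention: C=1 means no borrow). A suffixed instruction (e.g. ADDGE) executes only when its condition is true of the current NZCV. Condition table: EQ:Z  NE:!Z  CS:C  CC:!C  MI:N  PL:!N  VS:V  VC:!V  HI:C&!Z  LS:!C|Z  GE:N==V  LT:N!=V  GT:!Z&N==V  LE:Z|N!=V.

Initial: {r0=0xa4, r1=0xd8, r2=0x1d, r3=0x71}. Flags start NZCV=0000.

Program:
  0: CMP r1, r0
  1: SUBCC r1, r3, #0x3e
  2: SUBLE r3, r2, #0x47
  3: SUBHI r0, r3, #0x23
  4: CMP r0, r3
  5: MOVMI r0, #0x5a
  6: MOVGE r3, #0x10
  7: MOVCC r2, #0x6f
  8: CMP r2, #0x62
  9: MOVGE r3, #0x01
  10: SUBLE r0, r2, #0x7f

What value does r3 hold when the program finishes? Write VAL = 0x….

VAL = 0x01

[0] flags=0010 → (cmp)
[1] flags=0010 CC?F → skip
[2] flags=0010 LE?F → skip
[3] flags=0010 HI?T → r0=0x4e
[4] flags=1000 → (cmp)
[5] flags=1000 MI?T → r0=0x5a
[6] flags=1000 GE?F → skip
[7] flags=1000 CC?T → r2=0x6f
[8] flags=0010 → (cmp)
[9] flags=0010 GE?T → r3=0x01
[10] flags=0010 LE?F → skip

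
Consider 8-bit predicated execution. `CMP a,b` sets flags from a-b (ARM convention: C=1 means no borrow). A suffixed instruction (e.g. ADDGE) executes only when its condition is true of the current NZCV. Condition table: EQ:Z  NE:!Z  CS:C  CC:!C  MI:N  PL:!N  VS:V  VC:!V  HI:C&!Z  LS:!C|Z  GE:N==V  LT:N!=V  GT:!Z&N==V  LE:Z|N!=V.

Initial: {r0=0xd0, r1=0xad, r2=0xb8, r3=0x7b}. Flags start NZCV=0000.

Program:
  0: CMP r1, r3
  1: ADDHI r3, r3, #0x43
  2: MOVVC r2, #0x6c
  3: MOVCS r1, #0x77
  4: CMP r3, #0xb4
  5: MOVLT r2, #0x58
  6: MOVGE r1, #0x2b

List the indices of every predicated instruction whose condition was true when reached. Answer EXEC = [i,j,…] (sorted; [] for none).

EXEC = [1,3,6]

0: ✓ CMP  NZCV=0011
1: ✓ ADDHI  r3←0xbe
2: · MOVVC
3: ✓ MOVCS  r1←0x77
4: ✓ CMP  NZCV=0010
5: · MOVLT
6: ✓ MOVGE  r1←0x2b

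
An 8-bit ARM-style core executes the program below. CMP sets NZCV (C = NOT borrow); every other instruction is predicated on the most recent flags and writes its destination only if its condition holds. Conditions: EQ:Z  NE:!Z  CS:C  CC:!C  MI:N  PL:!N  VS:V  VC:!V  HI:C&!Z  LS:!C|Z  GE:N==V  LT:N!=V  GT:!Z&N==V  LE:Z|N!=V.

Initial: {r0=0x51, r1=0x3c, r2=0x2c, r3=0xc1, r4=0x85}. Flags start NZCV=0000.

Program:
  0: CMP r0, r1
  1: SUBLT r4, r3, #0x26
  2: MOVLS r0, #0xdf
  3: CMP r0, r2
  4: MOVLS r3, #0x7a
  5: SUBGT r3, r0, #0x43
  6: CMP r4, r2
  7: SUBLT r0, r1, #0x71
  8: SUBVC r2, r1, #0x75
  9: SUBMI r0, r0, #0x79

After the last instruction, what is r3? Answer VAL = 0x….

VAL = 0x0e

[0] flags=0010 → (cmp)
[1] flags=0010 LT?F → skip
[2] flags=0010 LS?F → skip
[3] flags=0010 → (cmp)
[4] flags=0010 LS?F → skip
[5] flags=0010 GT?T → r3=0x0e
[6] flags=0011 → (cmp)
[7] flags=0011 LT?T → r0=0xcb
[8] flags=0011 VC?F → skip
[9] flags=0011 MI?F → skip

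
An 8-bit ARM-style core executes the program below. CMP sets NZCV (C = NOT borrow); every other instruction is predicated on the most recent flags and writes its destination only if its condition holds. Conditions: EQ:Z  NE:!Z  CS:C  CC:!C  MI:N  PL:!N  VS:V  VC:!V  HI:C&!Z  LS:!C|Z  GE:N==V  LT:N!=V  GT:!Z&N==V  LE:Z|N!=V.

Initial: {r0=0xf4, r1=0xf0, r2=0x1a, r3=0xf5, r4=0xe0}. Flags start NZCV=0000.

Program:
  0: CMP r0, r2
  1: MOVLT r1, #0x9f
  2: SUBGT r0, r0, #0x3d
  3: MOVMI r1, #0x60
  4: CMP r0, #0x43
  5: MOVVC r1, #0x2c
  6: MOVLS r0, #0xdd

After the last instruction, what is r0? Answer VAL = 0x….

VAL = 0xf4

0: ✓ CMP  NZCV=1010
1: ✓ MOVLT  r1←0x9f
2: · SUBGT
3: ✓ MOVMI  r1←0x60
4: ✓ CMP  NZCV=1010
5: ✓ MOVVC  r1←0x2c
6: · MOVLS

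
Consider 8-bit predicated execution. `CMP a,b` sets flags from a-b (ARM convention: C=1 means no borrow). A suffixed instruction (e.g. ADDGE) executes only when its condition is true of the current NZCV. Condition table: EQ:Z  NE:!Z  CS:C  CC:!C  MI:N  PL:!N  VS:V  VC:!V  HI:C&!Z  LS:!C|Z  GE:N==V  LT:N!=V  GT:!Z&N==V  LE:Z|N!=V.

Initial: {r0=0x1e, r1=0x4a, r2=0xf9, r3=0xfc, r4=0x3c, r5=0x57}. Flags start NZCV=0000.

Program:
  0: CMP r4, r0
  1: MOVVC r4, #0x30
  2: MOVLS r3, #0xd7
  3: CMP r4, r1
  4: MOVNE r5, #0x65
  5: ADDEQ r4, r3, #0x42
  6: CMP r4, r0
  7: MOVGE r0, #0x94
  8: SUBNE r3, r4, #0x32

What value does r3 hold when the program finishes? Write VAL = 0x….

0: ✓ CMP  NZCV=0010
1: ✓ MOVVC  r4←0x30
2: · MOVLS
3: ✓ CMP  NZCV=1000
4: ✓ MOVNE  r5←0x65
5: · ADDEQ
6: ✓ CMP  NZCV=0010
7: ✓ MOVGE  r0←0x94
8: ✓ SUBNE  r3←0xfe

VAL = 0xfe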